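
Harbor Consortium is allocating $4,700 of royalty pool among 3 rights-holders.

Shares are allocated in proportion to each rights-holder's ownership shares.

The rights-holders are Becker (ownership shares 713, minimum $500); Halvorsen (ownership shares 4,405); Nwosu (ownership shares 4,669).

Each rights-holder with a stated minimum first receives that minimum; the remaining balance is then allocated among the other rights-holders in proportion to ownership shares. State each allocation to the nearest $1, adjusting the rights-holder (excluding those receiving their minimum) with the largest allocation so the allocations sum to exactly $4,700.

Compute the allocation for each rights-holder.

Fund the minimums — Becker $500. Balance $4,200.
Balance split over remaining ownership shares 9,074: Halvorsen 2,038.90 → $2,039; Nwosu 2,161.10 → $2,161.

Becker: $500; Halvorsen: $2,039; Nwosu: $2,161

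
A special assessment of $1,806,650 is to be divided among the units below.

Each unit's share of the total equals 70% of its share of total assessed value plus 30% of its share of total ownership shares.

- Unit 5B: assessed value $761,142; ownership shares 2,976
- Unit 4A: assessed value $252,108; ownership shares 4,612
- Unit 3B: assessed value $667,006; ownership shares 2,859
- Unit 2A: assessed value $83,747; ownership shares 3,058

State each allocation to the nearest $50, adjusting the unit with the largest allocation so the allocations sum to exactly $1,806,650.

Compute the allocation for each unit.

Unit 5B: $665,100 · Unit 4A: $365,850 · Unit 3B: $592,950 · Unit 2A: $182,750

Totals — assessed value 1,764,003, ownership shares 13,505.
Blended shares (70% assessed value + 30% ownership shares): Unit 5B 0.3681; Unit 4A 0.2025; Unit 3B 0.3282; Unit 2A 0.1012.
Raw shares: Unit 5B 665,116.05; Unit 4A 365,835.12; Unit 3B 592,932.20; Unit 2A 182,766.63.
Rounded to nearest $50: Unit 5B $665,100; Unit 4A $365,850; Unit 3B $592,950; Unit 2A $182,750. Sum = $1,806,650.
Sum already equals the total — no adjustment.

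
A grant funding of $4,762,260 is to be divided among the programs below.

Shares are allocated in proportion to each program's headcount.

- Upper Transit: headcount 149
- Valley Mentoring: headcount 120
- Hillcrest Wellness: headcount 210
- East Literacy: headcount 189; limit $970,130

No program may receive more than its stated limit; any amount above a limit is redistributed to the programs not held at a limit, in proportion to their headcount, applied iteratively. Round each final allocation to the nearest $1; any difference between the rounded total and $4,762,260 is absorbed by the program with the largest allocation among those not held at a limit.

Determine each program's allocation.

Combined headcount = 668.
Pro-rata shares before constraints: Upper Transit 1,062,240.63; Valley Mentoring 855,495.81; Hillcrest Wellness 1,497,117.66; East Literacy 1,347,405.90.
Capped: East Literacy ($970,130); balance $3,792,130 reallocated over remaining headcount 479.
Remaining shares: Upper Transit 1,179,597.85 → $1,179,598; Valley Mentoring 950,011.69 → $950,012; Hillcrest Wellness 1,662,520.46 → $1,662,520.

Upper Transit: $1,179,598; Valley Mentoring: $950,012; Hillcrest Wellness: $1,662,520; East Literacy: $970,130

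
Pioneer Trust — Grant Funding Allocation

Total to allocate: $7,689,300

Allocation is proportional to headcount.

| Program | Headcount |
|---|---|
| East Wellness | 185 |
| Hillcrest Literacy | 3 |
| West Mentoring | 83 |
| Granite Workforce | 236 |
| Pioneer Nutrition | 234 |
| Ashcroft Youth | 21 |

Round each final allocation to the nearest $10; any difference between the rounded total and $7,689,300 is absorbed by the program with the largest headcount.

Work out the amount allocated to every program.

East Wellness: $1,866,820; Hillcrest Literacy: $30,270; West Mentoring: $837,550; Granite Workforce: $2,381,470; Pioneer Nutrition: $2,361,280; Ashcroft Youth: $211,910

Headcount total: 185 + 3 + 83 + 236 + 234 + 21 = 762.
Proportional shares: East Wellness 1,866,824.80; Hillcrest Literacy 30,272.83; West Mentoring 837,548.43; Granite Workforce 2,381,462.99; Pioneer Nutrition 2,361,281.10; Ashcroft Youth 211,909.84.
At nearest $10: East Wellness $1,866,820; Hillcrest Literacy $30,270; West Mentoring $837,550; Granite Workforce $2,381,460; Pioneer Nutrition $2,361,280; Ashcroft Youth $211,910. Sum = $7,689,290.
Difference $7,689,300 − $7,689,290 = +$10 applied to largest headcount (Granite Workforce): Granite Workforce becomes $2,381,470.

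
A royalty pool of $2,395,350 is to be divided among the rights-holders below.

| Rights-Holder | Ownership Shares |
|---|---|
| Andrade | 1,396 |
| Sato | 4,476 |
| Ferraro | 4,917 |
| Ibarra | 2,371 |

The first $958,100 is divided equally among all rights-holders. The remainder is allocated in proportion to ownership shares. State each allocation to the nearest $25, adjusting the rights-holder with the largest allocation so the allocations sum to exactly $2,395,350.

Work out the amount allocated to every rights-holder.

Andrade: $391,975 · Sato: $728,375 · Ferraro: $776,525 · Ibarra: $498,475

Equal tier: $958,100 ÷ 4 = $239,525 apiece.
Remainder $1,437,250 by ownership shares (total 13,160): Andrade 152,462.08 → $152,450; Sato 488,839.74 → $488,850; Ferraro 537,002.91 → $537,000; Ibarra 258,945.27 → $258,950.
Totals: Andrade $239,525 + $152,450 = $391,975; Sato $239,525 + $488,850 = $728,375; Ferraro $239,525 + $537,000 = $776,525; Ibarra $239,525 + $258,950 = $498,475.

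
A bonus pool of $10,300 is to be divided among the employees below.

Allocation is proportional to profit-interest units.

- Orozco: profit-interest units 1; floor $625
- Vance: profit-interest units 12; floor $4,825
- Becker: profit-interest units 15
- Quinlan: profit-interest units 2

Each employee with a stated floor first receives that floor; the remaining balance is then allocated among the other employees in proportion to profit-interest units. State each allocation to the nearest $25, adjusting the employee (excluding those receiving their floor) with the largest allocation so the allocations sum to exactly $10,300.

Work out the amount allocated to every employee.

Orozco: $625; Vance: $4,825; Becker: $4,275; Quinlan: $575

Guaranteed amounts: Orozco $625; Vance $4,825. Remaining pool $4,850.
Remaining pool split over remaining profit-interest units 17: Becker 4,279.41 → $4,275; Quinlan 570.59 → $575.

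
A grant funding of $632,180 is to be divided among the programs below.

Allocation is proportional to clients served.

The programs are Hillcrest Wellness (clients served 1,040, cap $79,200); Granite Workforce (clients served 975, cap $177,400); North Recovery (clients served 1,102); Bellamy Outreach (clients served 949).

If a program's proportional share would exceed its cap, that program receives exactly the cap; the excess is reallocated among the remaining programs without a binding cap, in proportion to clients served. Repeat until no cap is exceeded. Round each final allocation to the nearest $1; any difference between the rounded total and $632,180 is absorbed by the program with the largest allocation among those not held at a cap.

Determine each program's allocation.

Combined clients served = 4,066.
Proportional shares (ignoring caps): Hillcrest Wellness 161,698.77; Granite Workforce 151,592.60; North Recovery 171,338.505; Bellamy Outreach 147,550.13.
Cap binds for Hillcrest Wellness ($79,200); remaining pool $552,980 reallocated over remaining clients served 3,026.
Cap binds for Granite Workforce ($177,400); remaining pool $375,580 reallocated over remaining clients served 2,051.
Remaining shares: North Recovery 201,798.71 → $201,799; Bellamy Outreach 173,781.29 → $173,781.

Hillcrest Wellness: $79,200; Granite Workforce: $177,400; North Recovery: $201,799; Bellamy Outreach: $173,781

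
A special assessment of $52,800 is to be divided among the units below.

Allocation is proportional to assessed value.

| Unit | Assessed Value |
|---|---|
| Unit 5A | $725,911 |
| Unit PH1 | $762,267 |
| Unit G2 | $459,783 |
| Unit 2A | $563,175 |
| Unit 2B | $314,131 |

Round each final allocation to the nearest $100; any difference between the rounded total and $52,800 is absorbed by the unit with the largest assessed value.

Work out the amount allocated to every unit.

Assessed value total: 725,911 + 762,267 + 459,783 + 563,175 + 314,131 = 2,825,267.
Raw shares: Unit 5A 13,566.19; Unit PH1 14,245.63; Unit G2 8,592.65; Unit 2A 10,524.90; Unit 2B 5,870.64.
After rounding ($100): Unit 5A $13,600; Unit PH1 $14,200; Unit G2 $8,600; Unit 2A $10,500; Unit 2B $5,900. Sum = $52,800.
No rounding difference to absorb.

Unit 5A: $13,600; Unit PH1: $14,200; Unit G2: $8,600; Unit 2A: $10,500; Unit 2B: $5,900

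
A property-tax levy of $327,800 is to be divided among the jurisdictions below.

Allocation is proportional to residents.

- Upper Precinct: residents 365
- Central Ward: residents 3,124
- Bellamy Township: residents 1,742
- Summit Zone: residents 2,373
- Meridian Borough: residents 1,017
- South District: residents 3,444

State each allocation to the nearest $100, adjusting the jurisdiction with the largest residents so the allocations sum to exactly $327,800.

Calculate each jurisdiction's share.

Total residents = 365 + 3,124 + 1,742 + 2,373 + 1,017 + 3,444 = 12,065.
Unrounded shares: Upper Precinct 9,916.87; Central Ward 84,877.51; Bellamy Township 47,329.27; Summit Zone 64,473.22; Meridian Borough 27,631.38; South District 93,571.75.
After rounding ($100): Upper Precinct $9,900; Central Ward $84,900; Bellamy Township $47,300; Summit Zone $64,500; Meridian Borough $27,600; South District $93,600. Sum = $327,800.
No rounding difference to absorb.

Upper Precinct: $9,900; Central Ward: $84,900; Bellamy Township: $47,300; Summit Zone: $64,500; Meridian Borough: $27,600; South District: $93,600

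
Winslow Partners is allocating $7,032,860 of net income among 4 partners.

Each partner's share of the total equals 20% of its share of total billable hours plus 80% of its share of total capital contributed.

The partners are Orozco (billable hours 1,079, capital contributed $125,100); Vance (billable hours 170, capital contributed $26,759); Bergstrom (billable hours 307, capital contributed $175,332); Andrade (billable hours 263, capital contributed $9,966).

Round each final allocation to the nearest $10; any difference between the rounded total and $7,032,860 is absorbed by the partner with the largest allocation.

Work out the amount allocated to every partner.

Orozco: $2,921,950; Vance: $577,990; Bergstrom: $3,163,240; Andrade: $369,680

Billable hours total 1,819; capital contributed total 337,157.
Composite weights (20% billable hours + 80% capital contributed): Orozco 0.4155; Vance 0.0822; Bergstrom 0.4498; Andrade 0.0526.
Pro-rata amounts: Orozco 2,921,953.73; Vance 577,994.60; Bergstrom 3,163,235.50; Andrade 369,676.17.
After rounding ($10): Orozco $2,921,950; Vance $577,990; Bergstrom $3,163,240; Andrade $369,680. Sum = $7,032,860.
No rounding difference to absorb.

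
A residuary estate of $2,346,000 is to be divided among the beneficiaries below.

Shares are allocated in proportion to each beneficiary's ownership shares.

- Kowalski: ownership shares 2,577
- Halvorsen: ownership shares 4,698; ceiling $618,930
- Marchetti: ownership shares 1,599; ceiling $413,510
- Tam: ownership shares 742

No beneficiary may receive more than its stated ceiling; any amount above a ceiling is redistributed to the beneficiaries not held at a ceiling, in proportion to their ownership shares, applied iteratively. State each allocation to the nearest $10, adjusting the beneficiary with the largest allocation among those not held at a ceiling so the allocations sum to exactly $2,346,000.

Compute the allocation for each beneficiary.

Kowalski: $1,019,900 | Halvorsen: $618,930 | Marchetti: $413,510 | Tam: $293,660

Sum of ownership shares: 9,616.
Unconstrained shares: Kowalski 628,706.53; Halvorsen 1,146,163.48; Marchetti 390,105.45; Tam 181,024.54.
Cap binds for Halvorsen ($618,930); residual $1,727,070 reallocated over remaining ownership shares 4,918.
Cap binds for Marchetti ($413,510); residual $1,313,560 reallocated over remaining ownership shares 3,319.
Remaining shares: Kowalski 1,019,898.80 → $1,019,900; Tam 293,661.20 → $293,660.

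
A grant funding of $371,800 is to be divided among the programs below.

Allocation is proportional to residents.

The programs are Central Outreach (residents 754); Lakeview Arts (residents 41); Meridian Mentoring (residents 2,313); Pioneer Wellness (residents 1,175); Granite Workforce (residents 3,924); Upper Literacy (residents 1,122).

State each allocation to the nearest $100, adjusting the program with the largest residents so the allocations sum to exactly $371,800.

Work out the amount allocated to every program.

Central Outreach: $30,100 | Lakeview Arts: $1,600 | Meridian Mentoring: $92,200 | Pioneer Wellness: $46,800 | Granite Workforce: $156,400 | Upper Literacy: $44,700

Total residents = 754 + 41 + 2,313 + 1,175 + 3,924 + 1,122 = 9,329.
Pro-rata amounts: Central Outreach 30,050.08; Lakeview Arts 1,634.02; Meridian Mentoring 92,182.81; Pioneer Wellness 46,828.71; Granite Workforce 156,387.95; Upper Literacy 44,716.43.
At nearest $100: Central Outreach $30,100; Lakeview Arts $1,600; Meridian Mentoring $92,200; Pioneer Wellness $46,800; Granite Workforce $156,400; Upper Literacy $44,700. Sum = $371,800.
Sum already equals the total — no adjustment.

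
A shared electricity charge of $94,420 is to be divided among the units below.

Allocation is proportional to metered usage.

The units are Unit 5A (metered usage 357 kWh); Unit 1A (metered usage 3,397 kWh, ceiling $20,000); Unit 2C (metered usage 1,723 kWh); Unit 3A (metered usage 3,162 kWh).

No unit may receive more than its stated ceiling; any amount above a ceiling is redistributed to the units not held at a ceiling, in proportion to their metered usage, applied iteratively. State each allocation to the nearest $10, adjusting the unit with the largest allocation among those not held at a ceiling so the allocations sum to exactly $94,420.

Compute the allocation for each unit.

Sum of metered usage: 8,639.
Pro-rata shares before constraints: Unit 5A 3,901.83; Unit 1A 37,127.53; Unit 2C 18,831.54; Unit 3A 34,559.10.
Cap binds for Unit 1A ($20,000); residual $74,420 reallocated over remaining metered usage 5,242.
Shares after redistribution: Unit 5A 5,068.28 → $5,070; Unit 2C 24,461.21 → $24,460; Unit 3A 44,890.51 → $44,890.

Unit 5A: $5,070; Unit 1A: $20,000; Unit 2C: $24,460; Unit 3A: $44,890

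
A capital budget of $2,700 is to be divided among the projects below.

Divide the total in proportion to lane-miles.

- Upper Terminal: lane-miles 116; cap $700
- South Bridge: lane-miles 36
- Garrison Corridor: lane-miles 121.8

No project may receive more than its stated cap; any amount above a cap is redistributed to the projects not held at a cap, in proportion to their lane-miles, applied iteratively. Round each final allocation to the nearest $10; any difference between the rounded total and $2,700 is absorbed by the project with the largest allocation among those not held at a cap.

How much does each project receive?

Lane-miles total: 273.8.
Unconstrained shares: Upper Terminal 1,143.90; South Bridge 355.004; Garrison Corridor 1,201.10.
Held at cap: Upper Terminal ($700); balance $2,000 reallocated over remaining lane-miles 157.8.
Shares after redistribution: South Bridge 456.27 → $460; Garrison Corridor 1,543.73 → $1,540.

Upper Terminal: $700 · South Bridge: $460 · Garrison Corridor: $1,540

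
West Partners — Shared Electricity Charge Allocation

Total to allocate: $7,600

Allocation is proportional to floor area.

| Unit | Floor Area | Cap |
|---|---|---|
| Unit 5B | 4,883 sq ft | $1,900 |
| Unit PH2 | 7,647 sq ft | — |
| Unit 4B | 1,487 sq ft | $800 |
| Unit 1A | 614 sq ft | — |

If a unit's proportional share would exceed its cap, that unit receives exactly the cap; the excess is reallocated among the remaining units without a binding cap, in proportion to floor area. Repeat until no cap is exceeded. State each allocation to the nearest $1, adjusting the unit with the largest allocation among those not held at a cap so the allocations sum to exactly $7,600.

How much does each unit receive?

Unit 5B: $1,900 | Unit PH2: $4,536 | Unit 4B: $800 | Unit 1A: $364

Combined floor area = 14,631.
Proportional shares (ignoring caps): Unit 5B 2,536.45; Unit PH2 3,972.20; Unit 4B 772.41; Unit 1A 318.94.
Held at cap: Unit 5B ($1,900); remaining pool $5,700 reallocated over remaining floor area 9,748.
Held at cap: Unit 4B ($800); remaining pool $4,900 reallocated over remaining floor area 8,261.
Shares after redistribution: Unit PH2 4,535.81 → $4,536; Unit 1A 364.19 → $364.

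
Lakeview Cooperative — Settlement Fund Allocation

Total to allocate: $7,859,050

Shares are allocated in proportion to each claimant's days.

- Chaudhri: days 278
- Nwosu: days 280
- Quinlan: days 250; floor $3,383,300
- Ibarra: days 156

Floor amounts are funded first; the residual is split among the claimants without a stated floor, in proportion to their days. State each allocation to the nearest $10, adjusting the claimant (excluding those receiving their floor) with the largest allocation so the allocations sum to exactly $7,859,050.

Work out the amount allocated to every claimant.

Fund the minimums — Quinlan $3,383,300. Residual $4,475,750.
Residual split over remaining days 714: Chaudhri 1,742,658.96 → $1,742,660; Nwosu 1,755,196.08 → $1,755,200; Ibarra 977,894.96 → $977,890.

Chaudhri: $1,742,660; Nwosu: $1,755,200; Quinlan: $3,383,300; Ibarra: $977,890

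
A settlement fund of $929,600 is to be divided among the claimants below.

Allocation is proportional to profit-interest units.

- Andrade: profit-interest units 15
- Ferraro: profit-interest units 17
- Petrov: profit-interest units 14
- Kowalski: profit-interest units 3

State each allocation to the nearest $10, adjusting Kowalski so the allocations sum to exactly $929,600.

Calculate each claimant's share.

Andrade: $284,570 | Ferraro: $322,510 | Petrov: $265,600 | Kowalski: $56,920

Combined profit-interest units = 49.
Proportional shares: Andrade 15/49 × $929,600 = 284,571.43; Ferraro 17/49 × $929,600 = 322,514.29; Petrov 14/49 × $929,600 = 265,600.00; Kowalski 3/49 × $929,600 = 56,914.29.
After rounding ($10): Andrade $284,570; Ferraro $322,510; Petrov $265,600; Kowalski $56,910. Sum = $929,590.
Difference $929,600 − $929,590 = +$10 applied to Kowalski: Kowalski becomes $56,920.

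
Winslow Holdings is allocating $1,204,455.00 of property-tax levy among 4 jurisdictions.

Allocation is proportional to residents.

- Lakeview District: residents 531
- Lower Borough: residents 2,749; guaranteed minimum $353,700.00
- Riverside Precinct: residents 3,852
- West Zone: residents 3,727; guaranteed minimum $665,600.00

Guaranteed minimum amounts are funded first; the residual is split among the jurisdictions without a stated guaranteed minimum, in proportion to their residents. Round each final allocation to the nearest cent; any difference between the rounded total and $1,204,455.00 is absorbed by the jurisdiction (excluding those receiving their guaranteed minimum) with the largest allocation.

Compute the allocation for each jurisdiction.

Lakeview District: $22,431.51 | Lower Borough: $353,700.00 | Riverside Precinct: $162,723.49 | West Zone: $665,600.00

Guaranteed amounts: Lower Borough $353,700.00; West Zone $665,600.00. Remaining pool $185,155.00.
Remaining pool split over remaining residents 4,383: Lakeview District 22,431.5092 → $22,431.51; Riverside Precinct 162,723.4908 → $162,723.49.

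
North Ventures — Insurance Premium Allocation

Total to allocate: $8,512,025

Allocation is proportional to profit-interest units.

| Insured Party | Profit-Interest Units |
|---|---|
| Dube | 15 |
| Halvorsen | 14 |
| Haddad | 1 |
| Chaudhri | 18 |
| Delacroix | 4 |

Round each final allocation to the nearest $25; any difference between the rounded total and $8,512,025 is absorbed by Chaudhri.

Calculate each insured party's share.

Profit-interest units total: 52.
Pro-rata amounts: Dube 15/52 × $8,512,025 = 2,455,391.83; Halvorsen 14/52 × $8,512,025 = 2,291,699.04; Haddad 1/52 × $8,512,025 = 163,692.79; Chaudhri 18/52 × $8,512,025 = 2,946,470.19; Delacroix 4/52 × $8,512,025 = 654,771.15.
Rounded to nearest $25: Dube $2,455,400; Halvorsen $2,291,700; Haddad $163,700; Chaudhri $2,946,475; Delacroix $654,775. Sum = $8,512,050.
Difference $8,512,025 − $8,512,050 = −$25 applied to Chaudhri: Chaudhri becomes $2,946,450.

Dube: $2,455,400 | Halvorsen: $2,291,700 | Haddad: $163,700 | Chaudhri: $2,946,450 | Delacroix: $654,775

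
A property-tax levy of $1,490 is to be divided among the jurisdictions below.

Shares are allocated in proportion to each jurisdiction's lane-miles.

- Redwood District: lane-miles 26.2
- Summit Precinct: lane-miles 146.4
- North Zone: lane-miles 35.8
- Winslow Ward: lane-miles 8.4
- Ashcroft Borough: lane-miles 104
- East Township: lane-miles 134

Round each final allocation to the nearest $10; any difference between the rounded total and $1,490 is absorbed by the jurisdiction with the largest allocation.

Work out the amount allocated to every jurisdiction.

Redwood District: $90 | Summit Precinct: $470 | North Zone: $120 | Winslow Ward: $30 | Ashcroft Borough: $340 | East Township: $440

Combined lane-miles = 454.8.
Raw shares: Redwood District 26.2/454.8 × $1,490 = 85.84; Summit Precinct 146.4/454.8 × $1,490 = 479.63; North Zone 35.8/454.8 × $1,490 = 117.29; Winslow Ward 8.4/454.8 × $1,490 = 27.52; Ashcroft Borough 104/454.8 × $1,490 = 340.72; East Township 134/454.8 × $1,490 = 439.01.
At nearest $10: Redwood District $90; Summit Precinct $480; North Zone $120; Winslow Ward $30; Ashcroft Borough $340; East Township $440. Sum = $1,500.
Difference $1,490 − $1,500 = −$10 applied to largest allocation (Summit Precinct): Summit Precinct becomes $470.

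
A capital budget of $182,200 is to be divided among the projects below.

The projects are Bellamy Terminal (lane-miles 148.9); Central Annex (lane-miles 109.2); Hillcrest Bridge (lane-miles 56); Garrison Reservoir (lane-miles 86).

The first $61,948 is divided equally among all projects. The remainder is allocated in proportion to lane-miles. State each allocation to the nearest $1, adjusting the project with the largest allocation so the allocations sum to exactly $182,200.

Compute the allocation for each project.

$61,948 shared equally gives $15,487 per project.
Remainder $120,252 by lane-miles (total 400.1): Bellamy Terminal 44,752.62 → $44,753; Central Annex 32,820.59 → $32,821; Hillcrest Bridge 16,831.07 → $16,831; Garrison Reservoir 25,847.72 → $25,848.
Rounding difference −$1 on remainder applied to Bellamy Terminal.
Totals: Bellamy Terminal $15,487 + $44,752 = $60,239; Central Annex $15,487 + $32,821 = $48,308; Hillcrest Bridge $15,487 + $16,831 = $32,318; Garrison Reservoir $15,487 + $25,848 = $41,335.

Bellamy Terminal: $60,239; Central Annex: $48,308; Hillcrest Bridge: $32,318; Garrison Reservoir: $41,335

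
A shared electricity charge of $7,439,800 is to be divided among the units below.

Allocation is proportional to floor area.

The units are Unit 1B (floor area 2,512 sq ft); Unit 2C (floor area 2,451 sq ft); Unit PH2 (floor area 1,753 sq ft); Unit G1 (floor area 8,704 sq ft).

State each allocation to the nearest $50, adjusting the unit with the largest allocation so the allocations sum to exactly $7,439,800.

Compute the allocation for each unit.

Unit 1B: $1,212,000; Unit 2C: $1,182,550; Unit PH2: $845,800; Unit G1: $4,199,450

Floor area total: 15,420.
Pro-rata amounts: Unit 1B 2,512/15,420 × $7,439,800 = 1,211,982.98; Unit 2C 2,451/15,420 × $7,439,800 = 1,182,551.87; Unit PH2 1,753/15,420 × $7,439,800 = 845,782.71; Unit G1 8,704/15,420 × $7,439,800 = 4,199,482.44.
Rounded to nearest $50: Unit 1B $1,212,000; Unit 2C $1,182,550; Unit PH2 $845,800; Unit G1 $4,199,500. Sum = $7,439,850.
Difference $7,439,800 − $7,439,850 = −$50 applied to largest allocation (Unit G1): Unit G1 becomes $4,199,450.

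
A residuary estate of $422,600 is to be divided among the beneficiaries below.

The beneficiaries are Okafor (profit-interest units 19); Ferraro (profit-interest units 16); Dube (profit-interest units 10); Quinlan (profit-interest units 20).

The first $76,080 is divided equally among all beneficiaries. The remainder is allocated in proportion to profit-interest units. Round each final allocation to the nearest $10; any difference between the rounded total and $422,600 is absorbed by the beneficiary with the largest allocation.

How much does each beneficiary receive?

Okafor: $120,310; Ferraro: $104,320; Dube: $72,330; Quinlan: $125,640

Equal tier: $76,080 ÷ 4 = $19,020 apiece.
Remainder $346,520 by profit-interest units (total 65): Okafor 101,290.46 → $101,290; Ferraro 85,297.23 → $85,300; Dube 53,310.77 → $53,310; Quinlan 106,621.54 → $106,620.
Totals: Okafor $19,020 + $101,290 = $120,310; Ferraro $19,020 + $85,300 = $104,320; Dube $19,020 + $53,310 = $72,330; Quinlan $19,020 + $106,620 = $125,640.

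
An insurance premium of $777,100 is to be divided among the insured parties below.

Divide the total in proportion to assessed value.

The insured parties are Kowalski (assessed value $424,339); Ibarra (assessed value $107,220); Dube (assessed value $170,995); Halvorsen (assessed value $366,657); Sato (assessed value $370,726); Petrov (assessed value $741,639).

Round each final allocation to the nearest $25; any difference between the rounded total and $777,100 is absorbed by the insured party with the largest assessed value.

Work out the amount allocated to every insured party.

Total assessed value = 2,181,576.
Unrounded shares: Kowalski 424,339/2,181,576 × $777,100 = 151,153.95; Ibarra 107,220/2,181,576 × $777,100 = 38,192.88; Dube 170,995/2,181,576 × $777,100 = 60,910.19; Halvorsen 366,657/2,181,576 × $777,100 = 130,607.03; Sato 370,726/2,181,576 × $777,100 = 132,056.45; Petrov 741,639/2,181,576 × $777,100 = 264,179.50.
After rounding ($25): Kowalski $151,150; Ibarra $38,200; Dube $60,900; Halvorsen $130,600; Sato $132,050; Petrov $264,175. Sum = $777,075.
Difference $777,100 − $777,075 = +$25 applied to largest assessed value (Petrov): Petrov becomes $264,200.

Kowalski: $151,150; Ibarra: $38,200; Dube: $60,900; Halvorsen: $130,600; Sato: $132,050; Petrov: $264,200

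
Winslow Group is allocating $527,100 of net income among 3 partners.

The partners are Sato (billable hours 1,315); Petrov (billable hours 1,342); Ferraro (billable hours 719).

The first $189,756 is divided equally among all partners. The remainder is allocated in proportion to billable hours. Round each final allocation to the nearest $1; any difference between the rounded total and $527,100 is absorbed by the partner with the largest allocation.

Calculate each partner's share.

First tranche $189,756 split equally: $63,252 each.
Remainder $337,344 by billable hours (total 3,376): Sato 131,400.28 → $131,400; Petrov 134,098.24 → $134,098; Ferraro 71,845.48 → $71,845.
Rounding difference +$1 on remainder applied to Petrov.
Totals: Sato $63,252 + $131,400 = $194,652; Petrov $63,252 + $134,099 = $197,351; Ferraro $63,252 + $71,845 = $135,097.

Sato: $194,652; Petrov: $197,351; Ferraro: $135,097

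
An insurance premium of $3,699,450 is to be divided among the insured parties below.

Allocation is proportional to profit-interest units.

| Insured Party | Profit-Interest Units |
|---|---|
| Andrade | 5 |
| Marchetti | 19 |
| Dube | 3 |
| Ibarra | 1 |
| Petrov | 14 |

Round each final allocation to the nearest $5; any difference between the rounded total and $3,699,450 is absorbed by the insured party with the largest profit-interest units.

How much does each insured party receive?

Total profit-interest units = 5 + 19 + 3 + 1 + 14 = 42.
Raw shares: Andrade 440,410.71; Marchetti 1,673,560.71; Dube 264,246.43; Ibarra 88,082.14; Petrov 1,233,150.00.
At nearest $5: Andrade $440,410; Marchetti $1,673,560; Dube $264,245; Ibarra $88,080; Petrov $1,233,150. Sum = $3,699,445.
Difference $3,699,450 − $3,699,445 = +$5 applied to largest profit-interest units (Marchetti): Marchetti becomes $1,673,565.

Andrade: $440,410 | Marchetti: $1,673,565 | Dube: $264,245 | Ibarra: $88,080 | Petrov: $1,233,150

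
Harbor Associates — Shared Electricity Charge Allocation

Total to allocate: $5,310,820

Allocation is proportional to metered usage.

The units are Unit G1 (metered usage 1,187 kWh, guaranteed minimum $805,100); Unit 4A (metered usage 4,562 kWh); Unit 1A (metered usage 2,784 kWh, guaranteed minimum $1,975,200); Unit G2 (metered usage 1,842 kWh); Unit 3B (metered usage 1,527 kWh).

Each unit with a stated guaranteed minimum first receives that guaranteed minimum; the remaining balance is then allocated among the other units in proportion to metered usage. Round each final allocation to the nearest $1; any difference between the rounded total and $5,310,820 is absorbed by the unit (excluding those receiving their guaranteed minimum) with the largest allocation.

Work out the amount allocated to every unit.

Unit G1: $805,100 · Unit 4A: $1,455,584 · Unit 1A: $1,975,200 · Unit G2: $587,721 · Unit 3B: $487,215

Fund the minimums — Unit G1 $805,100; Unit 1A $1,975,200. Residual $2,530,520.
Residual split over remaining metered usage 7,931: Unit 4A 1,455,583.44 → $1,455,583; Unit G2 587,721.33 → $587,721; Unit 3B 487,215.24 → $487,215.
Rounding difference +$1 applied to Unit 4A → $1,455,584.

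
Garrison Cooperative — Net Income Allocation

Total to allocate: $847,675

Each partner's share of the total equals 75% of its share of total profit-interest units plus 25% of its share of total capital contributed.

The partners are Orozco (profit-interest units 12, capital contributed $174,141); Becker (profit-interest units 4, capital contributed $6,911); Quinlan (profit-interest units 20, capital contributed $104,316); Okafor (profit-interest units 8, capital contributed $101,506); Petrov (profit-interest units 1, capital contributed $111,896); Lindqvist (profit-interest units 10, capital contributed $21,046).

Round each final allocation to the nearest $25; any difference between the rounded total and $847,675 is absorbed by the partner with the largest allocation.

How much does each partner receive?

Orozco: $209,700 | Becker: $49,050 | Quinlan: $273,725 | Okafor: $133,850 | Petrov: $57,175 | Lindqvist: $124,175

Profit-interest units total 55; capital contributed total 519,816.
Combined weights (75% profit-interest units + 25% capital contributed): Orozco 0.2474; Becker 0.0579; Quinlan 0.3229; Okafor 0.1579; Petrov 0.0675; Lindqvist 0.1465.
Unrounded shares: Orozco 209,704.31; Becker 49,054.30; Quinlan 273,711.67; Okafor 133,855.63; Petrov 57,177.00; Lindqvist 124,172.09.
At nearest $25: Orozco $209,700; Becker $49,050; Quinlan $273,700; Okafor $133,850; Petrov $57,175; Lindqvist $124,175. Sum = $847,650.
Difference $847,675 − $847,650 = +$25 applied to largest allocation (Quinlan): Quinlan becomes $273,725.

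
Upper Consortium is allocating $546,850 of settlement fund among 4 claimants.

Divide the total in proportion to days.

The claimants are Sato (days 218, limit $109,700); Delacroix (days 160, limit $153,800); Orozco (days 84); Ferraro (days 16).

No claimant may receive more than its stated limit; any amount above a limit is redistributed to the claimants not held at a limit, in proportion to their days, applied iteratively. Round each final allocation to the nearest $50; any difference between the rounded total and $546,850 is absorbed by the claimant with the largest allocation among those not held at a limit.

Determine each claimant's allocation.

Sato: $109,700 · Delacroix: $153,800 · Orozco: $238,000 · Ferraro: $45,350

Combined days = 478.
Proportional shares (ignoring caps): Sato 249,400.21; Delacroix 183,046.03; Orozco 96,099.16; Ferraro 18,304.60.
Capped: Sato ($109,700), Delacroix ($153,800); residual $283,350 reallocated over remaining days 100.
Shares after redistribution: Orozco 238,014.00 → $238,000; Ferraro 45,336.00 → $45,350.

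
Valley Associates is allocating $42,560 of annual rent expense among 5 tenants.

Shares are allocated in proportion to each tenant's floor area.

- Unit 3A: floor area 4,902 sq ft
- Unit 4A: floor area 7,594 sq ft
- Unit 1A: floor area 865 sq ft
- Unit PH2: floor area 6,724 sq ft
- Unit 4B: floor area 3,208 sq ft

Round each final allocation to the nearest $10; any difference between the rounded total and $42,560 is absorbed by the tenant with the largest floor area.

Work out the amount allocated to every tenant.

Floor area total: 4,902 + 7,594 + 865 + 6,724 + 3,208 = 23,293.
Raw shares: Unit 3A 8,956.73; Unit 4A 13,875.44; Unit 1A 1,580.49; Unit PH2 12,285.81; Unit 4B 5,861.52.
Rounded to nearest $10: Unit 3A $8,960; Unit 4A $13,880; Unit 1A $1,580; Unit PH2 $12,290; Unit 4B $5,860. Sum = $42,570.
Difference $42,560 − $42,570 = −$10 applied to largest floor area (Unit 4A): Unit 4A becomes $13,870.

Unit 3A: $8,960; Unit 4A: $13,870; Unit 1A: $1,580; Unit PH2: $12,290; Unit 4B: $5,860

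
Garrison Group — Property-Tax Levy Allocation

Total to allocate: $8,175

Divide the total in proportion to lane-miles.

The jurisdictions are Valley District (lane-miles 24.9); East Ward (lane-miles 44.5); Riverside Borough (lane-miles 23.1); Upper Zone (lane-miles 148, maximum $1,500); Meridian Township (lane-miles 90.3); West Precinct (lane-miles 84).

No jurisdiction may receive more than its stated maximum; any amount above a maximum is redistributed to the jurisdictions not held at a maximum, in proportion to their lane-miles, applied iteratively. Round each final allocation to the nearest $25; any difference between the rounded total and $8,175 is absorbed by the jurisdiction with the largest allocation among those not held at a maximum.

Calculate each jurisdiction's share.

Combined lane-miles = 414.8.
Pro-rata shares before constraints: Valley District 490.74; East Ward 877.02; Riverside Borough 455.26; Upper Zone 2,916.83; Meridian Township 1,779.66; West Precinct 1,655.50.
Capped: Upper Zone ($1,500); residual $6,675 reallocated over remaining lane-miles 266.8.
Redistributed shares: Valley District 622.97 → $625; East Ward 1,113.33 → $1,125; Riverside Borough 577.93 → $575; Meridian Township 2,259.19 → $2,250; West Precinct 2,101.57 → $2,100.

Valley District: $625 | East Ward: $1,125 | Riverside Borough: $575 | Upper Zone: $1,500 | Meridian Township: $2,250 | West Precinct: $2,100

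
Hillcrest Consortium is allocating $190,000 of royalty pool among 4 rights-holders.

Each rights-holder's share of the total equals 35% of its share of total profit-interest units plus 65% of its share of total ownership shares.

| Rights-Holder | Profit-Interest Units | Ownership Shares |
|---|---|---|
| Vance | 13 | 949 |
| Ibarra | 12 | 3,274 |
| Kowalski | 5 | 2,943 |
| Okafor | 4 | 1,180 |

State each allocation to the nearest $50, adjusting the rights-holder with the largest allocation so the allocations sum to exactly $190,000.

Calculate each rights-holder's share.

Profit-interest units total 34; ownership shares total 8,346.
Blended shares (35% profit-interest units + 65% ownership shares): Vance 0.2077; Ibarra 0.3785; Kowalski 0.2807; Okafor 0.1331.
Unrounded shares: Vance 39,469.31; Ibarra 71,917.63; Kowalski 53,328.48; Okafor 25,284.59.
At nearest $50: Vance $39,450; Ibarra $71,900; Kowalski $53,350; Okafor $25,300. Sum = $190,000.
Sum already equals the total — no adjustment.

Vance: $39,450 · Ibarra: $71,900 · Kowalski: $53,350 · Okafor: $25,300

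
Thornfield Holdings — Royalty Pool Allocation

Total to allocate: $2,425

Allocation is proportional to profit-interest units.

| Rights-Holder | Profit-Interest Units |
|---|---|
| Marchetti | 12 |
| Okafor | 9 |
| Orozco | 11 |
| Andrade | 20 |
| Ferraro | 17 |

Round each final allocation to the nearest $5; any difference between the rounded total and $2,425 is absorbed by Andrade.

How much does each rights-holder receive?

Marchetti: $420; Okafor: $315; Orozco: $385; Andrade: $710; Ferraro: $595

Total profit-interest units = 69.
Raw shares: Marchetti 12/69 × $2,425 = 421.74; Okafor 9/69 × $2,425 = 316.30; Orozco 11/69 × $2,425 = 386.59; Andrade 20/69 × $2,425 = 702.90; Ferraro 17/69 × $2,425 = 597.46.
At nearest $5: Marchetti $420; Okafor $315; Orozco $385; Andrade $705; Ferraro $595. Sum = $2,420.
Difference $2,425 − $2,420 = +$5 applied to Andrade: Andrade becomes $710.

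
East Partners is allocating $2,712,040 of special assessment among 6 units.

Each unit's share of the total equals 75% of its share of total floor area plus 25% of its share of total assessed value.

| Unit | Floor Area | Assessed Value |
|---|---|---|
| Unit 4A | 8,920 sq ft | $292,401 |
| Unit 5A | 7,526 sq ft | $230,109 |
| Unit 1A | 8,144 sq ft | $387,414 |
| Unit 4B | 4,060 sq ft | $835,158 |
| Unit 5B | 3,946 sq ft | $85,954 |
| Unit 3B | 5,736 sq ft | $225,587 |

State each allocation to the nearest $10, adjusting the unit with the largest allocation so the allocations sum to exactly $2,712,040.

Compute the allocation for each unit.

Totals — floor area 38,332, assessed value 2,056,623.
Combined weights (75% floor area + 25% assessed value): Unit 4A 0.2101; Unit 5A 0.1752; Unit 1A 0.2064; Unit 4B 0.1810; Unit 5B 0.0877; Unit 3B 0.1397.
Unrounded shares: Unit 4A 569,722.68; Unit 5A 475,216.27; Unit 1A 559,868.48; Unit 4B 490,765.60; Unit 5B 237,725.15; Unit 3B 378,741.83.
At nearest $10: Unit 4A $569,720; Unit 5A $475,220; Unit 1A $559,870; Unit 4B $490,770; Unit 5B $237,730; Unit 3B $378,740. Sum = $2,712,050.
Difference $2,712,040 − $2,712,050 = −$10 applied to largest allocation (Unit 4A): Unit 4A becomes $569,710.

Unit 4A: $569,710 · Unit 5A: $475,220 · Unit 1A: $559,870 · Unit 4B: $490,770 · Unit 5B: $237,730 · Unit 3B: $378,740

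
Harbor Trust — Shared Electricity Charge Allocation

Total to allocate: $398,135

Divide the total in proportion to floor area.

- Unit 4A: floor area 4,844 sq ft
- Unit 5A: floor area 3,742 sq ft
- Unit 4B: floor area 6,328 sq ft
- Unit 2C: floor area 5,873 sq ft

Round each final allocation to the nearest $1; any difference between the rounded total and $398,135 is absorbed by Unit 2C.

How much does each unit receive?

Unit 4A: $92,778 | Unit 5A: $71,671 | Unit 4B: $121,201 | Unit 2C: $112,485

Combined floor area = 20,787.
Pro-rata amounts: Unit 4A 4,844/20,787 × $398,135 = 92,777.502; Unit 5A 3,742/20,787 × $398,135 = 71,670.81; Unit 4B 6,328/20,787 × $398,135 = 121,200.67; Unit 2C 5,873/20,787 × $398,135 = 112,486.02.
Rounded to nearest $1: Unit 4A $92,778; Unit 5A $71,671; Unit 4B $121,201; Unit 2C $112,486. Sum = $398,136.
Difference $398,135 − $398,136 = −$1 applied to Unit 2C: Unit 2C becomes $112,485.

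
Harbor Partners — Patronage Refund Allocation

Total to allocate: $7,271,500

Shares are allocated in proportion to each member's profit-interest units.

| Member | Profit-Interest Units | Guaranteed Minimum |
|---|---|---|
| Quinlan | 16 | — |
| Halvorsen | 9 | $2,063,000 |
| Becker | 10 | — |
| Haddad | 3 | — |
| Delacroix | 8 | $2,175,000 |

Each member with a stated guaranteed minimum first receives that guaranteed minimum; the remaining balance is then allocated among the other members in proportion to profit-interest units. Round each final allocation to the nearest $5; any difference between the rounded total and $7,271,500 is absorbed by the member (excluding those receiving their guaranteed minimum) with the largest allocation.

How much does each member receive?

Minimums first: Halvorsen $2,063,000; Delacroix $2,175,000. Remaining pool $3,033,500.
Remaining pool split over remaining profit-interest units 29: Quinlan 1,673,655.17 → $1,673,655; Becker 1,046,034.48 → $1,046,035; Haddad 313,810.34 → $313,810.

Quinlan: $1,673,655 | Halvorsen: $2,063,000 | Becker: $1,046,035 | Haddad: $313,810 | Delacroix: $2,175,000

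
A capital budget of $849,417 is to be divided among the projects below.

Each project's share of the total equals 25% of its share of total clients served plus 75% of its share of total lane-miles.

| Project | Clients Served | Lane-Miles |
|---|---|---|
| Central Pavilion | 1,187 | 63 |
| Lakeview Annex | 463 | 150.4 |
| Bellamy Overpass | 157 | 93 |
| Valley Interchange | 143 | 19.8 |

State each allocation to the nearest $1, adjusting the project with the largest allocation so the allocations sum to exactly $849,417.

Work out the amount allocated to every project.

Central Pavilion: $252,302; Lakeview Annex: $344,148; Bellamy Overpass: $198,725; Valley Interchange: $54,242

Clients served total 1,950; lane-miles total 326.2.
Combined weights (25% clients served + 75% lane-miles): Central Pavilion 0.2970; Lakeview Annex 0.4052; Bellamy Overpass 0.2340; Valley Interchange 0.0639.
Pro-rata amounts: Central Pavilion 252,301.71; Lakeview Annex 344,149.02; Bellamy Overpass 198,724.57; Valley Interchange 54,241.69.
After rounding ($1): Central Pavilion $252,302; Lakeview Annex $344,149; Bellamy Overpass $198,725; Valley Interchange $54,242. Sum = $849,418.
Difference $849,417 − $849,418 = −$1 applied to largest allocation (Lakeview Annex): Lakeview Annex becomes $344,148.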